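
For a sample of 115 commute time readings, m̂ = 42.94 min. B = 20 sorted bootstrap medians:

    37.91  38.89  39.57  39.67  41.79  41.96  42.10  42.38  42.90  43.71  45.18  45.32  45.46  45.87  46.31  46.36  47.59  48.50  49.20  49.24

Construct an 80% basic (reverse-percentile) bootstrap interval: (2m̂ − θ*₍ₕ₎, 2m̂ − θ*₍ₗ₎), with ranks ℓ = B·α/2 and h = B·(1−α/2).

(37.38, 46.99)

Percentile endpoints at ranks 2 and 18: θ*₍2₎ = 38.89, θ*₍18₎ = 48.50.
Basic interval reflects these around m̂:
  lower = 2 × 42.94 − 48.50 = 37.38
  upper = 2 × 42.94 − 38.89 = 46.99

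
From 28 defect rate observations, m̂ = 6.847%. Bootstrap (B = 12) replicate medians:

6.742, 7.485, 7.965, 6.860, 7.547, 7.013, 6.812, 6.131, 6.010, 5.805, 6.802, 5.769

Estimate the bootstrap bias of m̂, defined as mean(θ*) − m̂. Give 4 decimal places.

mean(θ*) = (6.742 + 7.485 + 7.965 + 6.860 + 7.547 + 7.013 + 6.812 + 6.131 + 6.010 + 5.805 + 6.802 + 5.769) / 12 = 6.74508
bias = 6.74508 − 6.847

bias = −0.1019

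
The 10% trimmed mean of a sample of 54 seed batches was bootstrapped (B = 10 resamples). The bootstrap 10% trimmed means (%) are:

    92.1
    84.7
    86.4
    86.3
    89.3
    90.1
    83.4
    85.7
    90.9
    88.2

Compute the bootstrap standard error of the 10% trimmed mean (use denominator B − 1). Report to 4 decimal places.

Bootstrap SE is the standard deviation of the 10 replicate 10% trimmed means.
Mean of replicates: (92.1 + 84.7 + 86.4 + 86.3 + 89.3 + 90.1 + 83.4 + 85.7 + 90.9 + 88.2) / 10 = 877.10000 / 10 = 87.71000
Sum of squared deviations: (+4.39000)² + (−3.01000)² + (−1.31000)² + (−1.41000)² + (+1.59000)² + (+2.39000)² + (−4.31000)² + (−2.01000)² + (+3.19000)² + (+0.49000)² = 73.30900
Variance = 73.30900 / 9 = 8.14544
SE* = √8.14544

SE* = 2.8540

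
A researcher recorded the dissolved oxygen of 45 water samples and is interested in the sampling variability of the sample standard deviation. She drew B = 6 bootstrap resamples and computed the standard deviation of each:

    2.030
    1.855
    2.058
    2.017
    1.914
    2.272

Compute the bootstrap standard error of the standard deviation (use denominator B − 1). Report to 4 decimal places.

SE* = 0.1438

Bootstrap SE is the standard deviation of the 6 replicate standard deviations.
Mean of replicates: (2.030 + 1.855 + 2.058 + 2.017 + 1.914 + 2.272) / 6 = 12.14600 / 6 = 2.02433
Sum of squared deviations: (+0.00567)² + (−0.16933)² + (+0.03367)² + (−0.00733)² + (−0.11033)² + (+0.24767)² = 0.10341
Variance = 0.10341 / 5 = 0.02068
SE* = √0.02068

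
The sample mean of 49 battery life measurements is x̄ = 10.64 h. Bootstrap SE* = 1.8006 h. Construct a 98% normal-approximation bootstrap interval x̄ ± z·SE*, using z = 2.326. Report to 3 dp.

Margin = 2.326 × 1.8006 = 4.1882
Interval: 10.64 ± 4.1882

(6.452, 14.828)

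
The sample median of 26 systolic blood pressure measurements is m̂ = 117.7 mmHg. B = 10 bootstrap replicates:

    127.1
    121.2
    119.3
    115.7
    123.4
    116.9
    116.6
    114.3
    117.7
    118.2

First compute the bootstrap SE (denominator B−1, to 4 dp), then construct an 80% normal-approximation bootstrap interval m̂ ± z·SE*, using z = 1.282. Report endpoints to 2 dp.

(112.73, 122.67)

Mean of replicates = 119.0400; sum of squared deviations = 135.3640; SE* = √(135.3640/9) = 3.8782
Margin = 1.282 × 3.8782 = 4.972
Interval: 117.7 ± 4.972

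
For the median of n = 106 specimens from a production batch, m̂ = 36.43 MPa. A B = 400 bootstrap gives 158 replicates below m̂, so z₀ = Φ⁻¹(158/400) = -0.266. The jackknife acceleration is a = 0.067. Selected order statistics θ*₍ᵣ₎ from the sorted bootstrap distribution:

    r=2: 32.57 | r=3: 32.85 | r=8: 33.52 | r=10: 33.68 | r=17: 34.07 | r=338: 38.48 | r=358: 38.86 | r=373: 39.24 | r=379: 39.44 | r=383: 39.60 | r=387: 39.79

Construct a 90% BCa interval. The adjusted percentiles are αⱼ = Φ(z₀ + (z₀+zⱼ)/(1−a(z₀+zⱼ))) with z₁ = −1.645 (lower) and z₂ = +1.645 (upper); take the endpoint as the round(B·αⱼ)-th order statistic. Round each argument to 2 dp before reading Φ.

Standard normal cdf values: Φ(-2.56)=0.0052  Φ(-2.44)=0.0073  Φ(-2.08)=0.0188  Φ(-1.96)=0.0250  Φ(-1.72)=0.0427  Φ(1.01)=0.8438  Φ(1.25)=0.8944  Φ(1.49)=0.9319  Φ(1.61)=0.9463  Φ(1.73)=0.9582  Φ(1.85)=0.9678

(33.68, 38.86)

Lower: z₀ + z₁ = -0.266 + (-1.645) = -1.911; 1 − a(z₀+z₁) = 1 − (0.067)(-1.911) = 1.1280; argument = -0.266 + (-1.911)/1.1280 = -1.9601 → -1.96.
α₁ = Φ(-1.96) = 0.0250; rank = round(400 × 0.0250) = 10; θ*₍10₎ = 33.68.
Upper: z₀ + z₂ = 1.379; 1 − a(z₀+z₂) = 0.9076; argument = 1.2534 → 1.25; α₂ = 0.8944; rank = 358; θ*₍358₎ = 38.86.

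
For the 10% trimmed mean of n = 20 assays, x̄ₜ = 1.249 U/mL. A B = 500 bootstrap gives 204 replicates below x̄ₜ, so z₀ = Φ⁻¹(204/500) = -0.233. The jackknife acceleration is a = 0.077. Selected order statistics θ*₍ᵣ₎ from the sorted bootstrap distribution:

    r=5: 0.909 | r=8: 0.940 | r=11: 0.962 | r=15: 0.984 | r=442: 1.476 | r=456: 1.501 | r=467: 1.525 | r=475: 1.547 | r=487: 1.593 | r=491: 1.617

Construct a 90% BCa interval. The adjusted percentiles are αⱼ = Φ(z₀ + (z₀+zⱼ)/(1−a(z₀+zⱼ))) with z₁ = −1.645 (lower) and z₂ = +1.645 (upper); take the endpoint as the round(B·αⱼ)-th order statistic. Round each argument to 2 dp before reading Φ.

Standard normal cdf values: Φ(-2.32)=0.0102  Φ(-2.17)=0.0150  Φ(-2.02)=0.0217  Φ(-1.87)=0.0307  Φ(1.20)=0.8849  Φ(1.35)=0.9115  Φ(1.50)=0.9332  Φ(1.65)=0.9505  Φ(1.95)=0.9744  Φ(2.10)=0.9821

(0.984, 1.501)

Lower: z₀ + z₁ = -0.233 + (-1.645) = -1.878; 1 − a(z₀+z₁) = 1 − (0.077)(-1.878) = 1.1446; argument = -0.233 + (-1.878)/1.1446 = -1.8737 → -1.87.
α₁ = Φ(-1.87) = 0.0307; rank = round(500 × 0.0307) = 15; θ*₍15₎ = 0.984.
Upper: z₀ + z₂ = 1.412; 1 − a(z₀+z₂) = 0.8913; argument = 1.3512 → 1.35; α₂ = 0.9115; rank = 456; θ*₍456₎ = 1.501.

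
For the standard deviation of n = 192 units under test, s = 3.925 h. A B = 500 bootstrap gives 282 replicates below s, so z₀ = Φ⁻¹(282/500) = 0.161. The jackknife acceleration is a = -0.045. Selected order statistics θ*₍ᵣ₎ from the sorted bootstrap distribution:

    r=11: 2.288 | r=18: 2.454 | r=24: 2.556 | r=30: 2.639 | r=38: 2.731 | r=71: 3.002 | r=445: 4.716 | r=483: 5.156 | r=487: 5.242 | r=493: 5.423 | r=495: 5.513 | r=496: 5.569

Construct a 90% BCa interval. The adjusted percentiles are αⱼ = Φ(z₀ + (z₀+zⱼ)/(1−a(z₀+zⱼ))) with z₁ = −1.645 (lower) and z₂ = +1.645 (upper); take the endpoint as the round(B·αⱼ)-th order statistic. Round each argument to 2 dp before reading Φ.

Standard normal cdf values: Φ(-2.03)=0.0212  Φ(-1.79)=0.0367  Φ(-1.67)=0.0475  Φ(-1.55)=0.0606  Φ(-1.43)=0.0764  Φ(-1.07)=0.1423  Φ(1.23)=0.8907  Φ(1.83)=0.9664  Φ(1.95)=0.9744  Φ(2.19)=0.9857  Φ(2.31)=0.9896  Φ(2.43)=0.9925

(2.731, 5.156)

Lower: z₀ + z₁ = 0.161 + (-1.645) = -1.484; 1 − a(z₀+z₁) = 1 − (-0.045)(-1.484) = 0.9332; argument = 0.161 + (-1.484)/0.9332 = -1.4292 → -1.43.
α₁ = Φ(-1.43) = 0.0764; rank = round(500 × 0.0764) = 38; θ*₍38₎ = 2.731.
Upper: z₀ + z₂ = 1.806; 1 − a(z₀+z₂) = 1.0813; argument = 1.8313 → 1.83; α₂ = 0.9664; rank = 483; θ*₍483₎ = 5.156.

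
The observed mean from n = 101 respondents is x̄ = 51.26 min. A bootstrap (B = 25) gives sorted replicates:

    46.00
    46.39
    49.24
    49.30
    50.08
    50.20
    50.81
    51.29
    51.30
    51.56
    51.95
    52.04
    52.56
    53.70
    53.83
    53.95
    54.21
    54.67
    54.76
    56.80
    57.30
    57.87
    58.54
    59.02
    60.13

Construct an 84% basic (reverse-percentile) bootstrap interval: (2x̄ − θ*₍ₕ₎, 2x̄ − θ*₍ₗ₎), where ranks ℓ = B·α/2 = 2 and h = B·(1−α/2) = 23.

(43.98, 56.13)

Percentile endpoints at ranks 2 and 23: θ*₍2₎ = 46.39, θ*₍23₎ = 58.54.
Basic interval reflects these around x̄:
  lower = 2 × 51.26 − 58.54 = 43.98
  upper = 2 × 51.26 − 46.39 = 56.13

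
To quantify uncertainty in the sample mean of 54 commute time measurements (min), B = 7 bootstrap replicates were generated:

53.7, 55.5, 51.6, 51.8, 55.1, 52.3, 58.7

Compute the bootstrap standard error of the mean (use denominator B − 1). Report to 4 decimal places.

SE* = 2.5515

Bootstrap SE is the standard deviation of the 7 replicate means.
Mean of replicates: (53.7 + 55.5 + 51.6 + 51.8 + 55.1 + 52.3 + 58.7) / 7 = 378.70000 / 7 = 54.10000
Sum of squared deviations: (−0.40000)² + (+1.40000)² + (−2.50000)² + (−2.30000)² + (+1.00000)² + (−1.80000)² + (+4.60000)² = 39.06000
Variance = 39.06000 / 6 = 6.51000
SE* = √6.51000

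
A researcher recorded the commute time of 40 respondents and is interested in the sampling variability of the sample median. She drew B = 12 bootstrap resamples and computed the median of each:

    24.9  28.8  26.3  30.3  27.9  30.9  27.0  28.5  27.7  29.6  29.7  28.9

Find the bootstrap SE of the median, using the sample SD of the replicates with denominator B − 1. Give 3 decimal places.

SE* = 1.726

Bootstrap SE is the standard deviation of the 12 replicate medians.
Mean of replicates: (24.9 + 28.8 + 26.3 + 30.3 + 27.9 + 30.9 + 27.0 + 28.5 + 27.7 + 29.6 + 29.7 + 28.9) / 12 = 340.5000 / 12 = 28.3750
Sum of squared deviations: (−3.4750)² + (+0.4250)² + (−2.0750)² + (+1.9250)² + (−0.4750)² + (+2.5250)² + (−1.3750)² + (+0.1250)² + (−0.6750)² + (+1.2250)² + (+1.3250)² + (+0.5250)² = 32.7625
Variance = 32.7625 / 11 = 2.9784
SE* = √2.9784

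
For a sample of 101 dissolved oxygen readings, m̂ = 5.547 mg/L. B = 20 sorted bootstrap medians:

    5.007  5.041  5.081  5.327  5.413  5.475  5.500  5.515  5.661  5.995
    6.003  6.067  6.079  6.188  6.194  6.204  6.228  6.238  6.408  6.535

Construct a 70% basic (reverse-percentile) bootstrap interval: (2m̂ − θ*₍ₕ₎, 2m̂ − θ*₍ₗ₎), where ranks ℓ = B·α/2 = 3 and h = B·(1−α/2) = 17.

(4.866, 6.013)

Percentile endpoints at ranks 3 and 17: θ*₍3₎ = 5.081, θ*₍17₎ = 6.228.
Basic interval reflects these around m̂:
  lower = 2 × 5.547 − 6.228 = 4.866
  upper = 2 × 5.547 − 5.081 = 6.013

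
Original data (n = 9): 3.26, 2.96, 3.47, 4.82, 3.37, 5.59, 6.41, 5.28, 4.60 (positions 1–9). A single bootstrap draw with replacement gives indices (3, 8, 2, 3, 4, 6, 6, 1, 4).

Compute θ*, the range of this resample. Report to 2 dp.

Resample values: 3.47, 5.28, 2.96, 3.47, 4.82, 5.59, 5.59, 3.26, 4.82.
Range = 5.59 − 2.96 = 2.63

θ* = 2.63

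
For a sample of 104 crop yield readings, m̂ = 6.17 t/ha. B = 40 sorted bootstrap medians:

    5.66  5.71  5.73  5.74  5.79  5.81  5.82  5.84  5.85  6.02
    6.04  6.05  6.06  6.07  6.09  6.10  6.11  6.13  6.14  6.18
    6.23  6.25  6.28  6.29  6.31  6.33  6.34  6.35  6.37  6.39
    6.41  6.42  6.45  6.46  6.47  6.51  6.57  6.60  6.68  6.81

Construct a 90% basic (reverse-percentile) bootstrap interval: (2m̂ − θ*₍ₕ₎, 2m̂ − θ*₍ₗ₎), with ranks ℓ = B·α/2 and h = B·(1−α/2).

(5.74, 6.63)

Percentile endpoints at ranks 2 and 38: θ*₍2₎ = 5.71, θ*₍38₎ = 6.60.
Basic interval reflects these around m̂:
  lower = 2 × 6.17 − 6.60 = 5.74
  upper = 2 × 6.17 − 5.71 = 6.63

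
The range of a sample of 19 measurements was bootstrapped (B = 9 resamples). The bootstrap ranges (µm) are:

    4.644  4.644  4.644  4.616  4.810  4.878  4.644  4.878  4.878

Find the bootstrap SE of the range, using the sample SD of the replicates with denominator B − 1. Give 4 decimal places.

SE* = 0.1195

Bootstrap SE is the standard deviation of the 9 replicate ranges.
Mean of replicates: (4.644 + 4.644 + 4.644 + 4.616 + 4.810 + 4.878 + 4.644 + 4.878 + 4.878) / 9 = 42.63600 / 9 = 4.73733
Sum of squared deviations: (−0.09333)² + (−0.09333)² + (−0.09333)² + (−0.12133)² + (+0.07267)² + (+0.14067)² + (−0.09333)² + (+0.14067)² + (+0.14067)² = 0.11421
Variance = 0.11421 / 8 = 0.01428
SE* = √0.01428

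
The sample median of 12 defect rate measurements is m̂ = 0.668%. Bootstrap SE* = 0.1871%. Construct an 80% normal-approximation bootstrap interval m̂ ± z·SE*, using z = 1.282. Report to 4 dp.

Margin = 1.282 × 0.1871 = 0.23986
Interval: 0.668 ± 0.23986

(0.4281, 0.9079)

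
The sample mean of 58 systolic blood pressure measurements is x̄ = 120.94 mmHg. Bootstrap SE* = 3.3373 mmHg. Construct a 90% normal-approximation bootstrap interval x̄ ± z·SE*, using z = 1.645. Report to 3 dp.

Margin = 1.645 × 3.3373 = 5.4899
Interval: 120.94 ± 5.4899

(115.450, 126.430)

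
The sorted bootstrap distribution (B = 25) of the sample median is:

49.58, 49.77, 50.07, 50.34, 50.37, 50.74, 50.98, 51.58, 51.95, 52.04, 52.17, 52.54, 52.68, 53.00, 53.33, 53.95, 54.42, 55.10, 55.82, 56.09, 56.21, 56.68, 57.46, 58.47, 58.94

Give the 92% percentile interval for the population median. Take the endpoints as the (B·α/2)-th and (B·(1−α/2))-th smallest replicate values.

(49.58, 58.47)

α = 0.08; lower rank = 25 × 0.040 = 1; upper rank = 25 × 0.960 = 24.
The 1st smallest replicate is 49.58; the 24th is 58.47.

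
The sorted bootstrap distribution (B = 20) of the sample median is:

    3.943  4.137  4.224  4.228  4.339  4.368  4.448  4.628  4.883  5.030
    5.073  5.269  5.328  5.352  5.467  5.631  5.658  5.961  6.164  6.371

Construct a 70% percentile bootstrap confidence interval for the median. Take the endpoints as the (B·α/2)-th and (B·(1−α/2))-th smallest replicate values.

α = 0.30; lower rank = 20 × 0.150 = 3; upper rank = 20 × 0.850 = 17.
The 3rd smallest replicate is 4.224; the 17th is 5.658.

(4.224, 5.658)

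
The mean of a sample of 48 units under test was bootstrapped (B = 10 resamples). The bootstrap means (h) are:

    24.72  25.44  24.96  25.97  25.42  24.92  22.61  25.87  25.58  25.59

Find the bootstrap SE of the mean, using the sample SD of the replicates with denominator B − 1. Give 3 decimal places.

Bootstrap SE is the standard deviation of the 10 replicate means.
Mean of replicates: (24.72 + 25.44 + 24.96 + 25.97 + 25.42 + 24.92 + 22.61 + 25.87 + 25.58 + 25.59) / 10 = 251.0800 / 10 = 25.1080
Sum of squared deviations: (−0.3880)² + (+0.3320)² + (−0.1480)² + (+0.8620)² + (+0.3120)² + (−0.1880)² + (−2.4980)² + (+0.7620)² + (+0.4720)² + (+0.4820)² = 8.4342
Variance = 8.4342 / 9 = 0.9371
SE* = √0.9371

SE* = 0.968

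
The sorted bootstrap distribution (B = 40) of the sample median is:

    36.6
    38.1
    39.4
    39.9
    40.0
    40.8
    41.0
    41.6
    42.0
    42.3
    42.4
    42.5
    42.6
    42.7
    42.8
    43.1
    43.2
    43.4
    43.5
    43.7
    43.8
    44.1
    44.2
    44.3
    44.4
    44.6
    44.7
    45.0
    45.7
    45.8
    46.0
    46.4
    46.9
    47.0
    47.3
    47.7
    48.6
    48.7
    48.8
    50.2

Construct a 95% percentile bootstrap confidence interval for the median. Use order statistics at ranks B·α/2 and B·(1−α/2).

α = 0.05; lower rank = 40 × 0.025 = 1; upper rank = 40 × 0.975 = 39.
The 1st smallest replicate is 36.6; the 39th is 48.8.

(36.6, 48.8)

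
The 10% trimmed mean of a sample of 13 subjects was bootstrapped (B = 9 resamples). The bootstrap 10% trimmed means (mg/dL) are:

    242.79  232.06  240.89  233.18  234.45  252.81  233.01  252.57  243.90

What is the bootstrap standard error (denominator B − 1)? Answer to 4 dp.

SE* = 8.1513

Bootstrap SE is the standard deviation of the 9 replicate 10% trimmed means.
Mean of replicates: (242.79 + 232.06 + 240.89 + 233.18 + 234.45 + 252.81 + 233.01 + 252.57 + 243.90) / 9 = 2165.66000 / 9 = 240.62889
Sum of squared deviations: (+2.16111)² + (−8.56889)² + (+0.26111)² + (−7.44889)² + (−6.17889)² + (+12.18111)² + (−7.61889)² + (+11.94111)² + (+3.27111)² = 531.54629
Variance = 531.54629 / 8 = 66.44329
SE* = √66.44329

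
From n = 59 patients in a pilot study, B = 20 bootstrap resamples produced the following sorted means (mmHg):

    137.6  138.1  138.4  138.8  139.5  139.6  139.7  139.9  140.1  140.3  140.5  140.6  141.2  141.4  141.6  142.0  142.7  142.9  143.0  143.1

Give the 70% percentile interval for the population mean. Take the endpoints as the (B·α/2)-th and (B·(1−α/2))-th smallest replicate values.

α = 0.30; lower rank = 20 × 0.150 = 3; upper rank = 20 × 0.850 = 17.
The 3rd smallest replicate is 138.4; the 17th is 142.7.

(138.4, 142.7)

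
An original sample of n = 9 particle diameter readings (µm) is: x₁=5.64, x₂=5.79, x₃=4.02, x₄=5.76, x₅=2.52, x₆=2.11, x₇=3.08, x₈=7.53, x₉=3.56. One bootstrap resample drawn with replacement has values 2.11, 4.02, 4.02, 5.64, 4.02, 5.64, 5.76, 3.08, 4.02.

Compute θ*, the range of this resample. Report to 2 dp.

Range = 5.76 − 2.11 = 3.65

θ* = 3.65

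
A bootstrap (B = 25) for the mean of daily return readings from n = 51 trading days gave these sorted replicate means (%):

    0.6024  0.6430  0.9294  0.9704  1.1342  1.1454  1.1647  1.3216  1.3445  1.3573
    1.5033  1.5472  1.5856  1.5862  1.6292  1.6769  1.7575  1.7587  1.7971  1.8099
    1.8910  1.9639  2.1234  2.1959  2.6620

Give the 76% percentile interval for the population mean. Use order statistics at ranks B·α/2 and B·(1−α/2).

α = 0.24; lower rank = 25 × 0.120 = 3; upper rank = 25 × 0.880 = 22.
The 3rd smallest replicate is 0.9294; the 22nd is 1.9639.

(0.9294, 1.9639)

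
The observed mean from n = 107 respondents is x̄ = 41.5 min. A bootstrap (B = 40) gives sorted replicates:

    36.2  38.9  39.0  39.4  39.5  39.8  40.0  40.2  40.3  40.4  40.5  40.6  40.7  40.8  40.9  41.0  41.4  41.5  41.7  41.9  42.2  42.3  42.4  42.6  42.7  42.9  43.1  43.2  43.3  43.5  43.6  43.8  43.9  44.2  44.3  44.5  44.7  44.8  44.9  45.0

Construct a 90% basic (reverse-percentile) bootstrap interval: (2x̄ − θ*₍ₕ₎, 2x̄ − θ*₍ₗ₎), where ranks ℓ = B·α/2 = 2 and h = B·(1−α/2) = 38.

Percentile endpoints at ranks 2 and 38: θ*₍2₎ = 38.9, θ*₍38₎ = 44.8.
Basic interval reflects these around x̄:
  lower = 2 × 41.5 − 44.8 = 38.2
  upper = 2 × 41.5 − 38.9 = 44.1

(38.2, 44.1)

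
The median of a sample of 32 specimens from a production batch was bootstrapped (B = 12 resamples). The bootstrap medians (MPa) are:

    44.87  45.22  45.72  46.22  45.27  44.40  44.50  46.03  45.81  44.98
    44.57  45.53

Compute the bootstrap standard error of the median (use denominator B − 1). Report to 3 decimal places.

SE* = 0.613

Bootstrap SE is the standard deviation of the 12 replicate medians.
Mean of replicates: (44.87 + 45.22 + 45.72 + 46.22 + 45.27 + 44.40 + 44.50 + 46.03 + 45.81 + 44.98 + 44.57 + 45.53) / 12 = 543.1200 / 12 = 45.2600
Sum of squared deviations: (−0.3900)² + (−0.0400)² + (+0.4600)² + (+0.9600)² + (+0.0100)² + (−0.8600)² + (−0.7600)² + (+0.7700)² + (+0.5500)² + (−0.2800)² + (−0.6900)² + (+0.2700)² = 4.1270
Variance = 4.1270 / 11 = 0.3752
SE* = √0.3752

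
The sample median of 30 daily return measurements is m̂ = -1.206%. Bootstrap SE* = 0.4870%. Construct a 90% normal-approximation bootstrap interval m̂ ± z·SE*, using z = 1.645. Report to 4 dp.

Margin = 1.645 × 0.4870 = 0.80112
Interval: -1.206 ± 0.80112

(-2.0071, -0.4049)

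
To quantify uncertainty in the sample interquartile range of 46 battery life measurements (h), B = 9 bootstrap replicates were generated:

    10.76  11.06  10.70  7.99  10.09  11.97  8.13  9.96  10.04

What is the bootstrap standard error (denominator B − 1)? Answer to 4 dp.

SE* = 1.3022

Bootstrap SE is the standard deviation of the 9 replicate interquartile ranges.
Mean of replicates: (10.76 + 11.06 + 10.70 + 7.99 + 10.09 + 11.97 + 8.13 + 9.96 + 10.04) / 9 = 90.70000 / 9 = 10.07778
Sum of squared deviations: (+0.68222)² + (+0.98222)² + (+0.62222)² + (−2.08778)² + (+0.01222)² + (+1.89222)² + (−1.94778)² + (−0.11778)² + (−0.03778)² = 13.56596
Variance = 13.56596 / 8 = 1.69574
SE* = √1.69574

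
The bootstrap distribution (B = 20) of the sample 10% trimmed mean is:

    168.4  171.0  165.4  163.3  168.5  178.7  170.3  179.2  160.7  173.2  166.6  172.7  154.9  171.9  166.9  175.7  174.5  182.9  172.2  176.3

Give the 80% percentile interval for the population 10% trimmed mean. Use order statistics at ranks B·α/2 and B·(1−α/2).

(160.7, 178.7)

Sorted replicates: 154.9, 160.7, 163.3, 165.4, 166.6, 166.9, 168.4, 168.5, 170.3, 171.0, 171.9, 172.2, 172.7, 173.2, 174.5, 175.7, 176.3, 178.7, 179.2, 182.9
α = 0.20; lower rank = 20 × 0.100 = 2; upper rank = 20 × 0.900 = 18.
The 2nd smallest replicate is 160.7; the 18th is 178.7.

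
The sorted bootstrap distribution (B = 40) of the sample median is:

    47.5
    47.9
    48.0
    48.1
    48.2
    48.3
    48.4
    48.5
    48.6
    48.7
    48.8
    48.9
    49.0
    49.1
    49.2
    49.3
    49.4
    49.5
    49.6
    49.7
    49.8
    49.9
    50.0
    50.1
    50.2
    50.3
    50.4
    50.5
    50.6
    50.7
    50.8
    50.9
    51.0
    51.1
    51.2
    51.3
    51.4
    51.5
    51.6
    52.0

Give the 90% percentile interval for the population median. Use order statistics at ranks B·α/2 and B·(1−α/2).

(47.9, 51.5)

α = 0.10; lower rank = 40 × 0.050 = 2; upper rank = 40 × 0.950 = 38.
The 2nd smallest replicate is 47.9; the 38th is 51.5.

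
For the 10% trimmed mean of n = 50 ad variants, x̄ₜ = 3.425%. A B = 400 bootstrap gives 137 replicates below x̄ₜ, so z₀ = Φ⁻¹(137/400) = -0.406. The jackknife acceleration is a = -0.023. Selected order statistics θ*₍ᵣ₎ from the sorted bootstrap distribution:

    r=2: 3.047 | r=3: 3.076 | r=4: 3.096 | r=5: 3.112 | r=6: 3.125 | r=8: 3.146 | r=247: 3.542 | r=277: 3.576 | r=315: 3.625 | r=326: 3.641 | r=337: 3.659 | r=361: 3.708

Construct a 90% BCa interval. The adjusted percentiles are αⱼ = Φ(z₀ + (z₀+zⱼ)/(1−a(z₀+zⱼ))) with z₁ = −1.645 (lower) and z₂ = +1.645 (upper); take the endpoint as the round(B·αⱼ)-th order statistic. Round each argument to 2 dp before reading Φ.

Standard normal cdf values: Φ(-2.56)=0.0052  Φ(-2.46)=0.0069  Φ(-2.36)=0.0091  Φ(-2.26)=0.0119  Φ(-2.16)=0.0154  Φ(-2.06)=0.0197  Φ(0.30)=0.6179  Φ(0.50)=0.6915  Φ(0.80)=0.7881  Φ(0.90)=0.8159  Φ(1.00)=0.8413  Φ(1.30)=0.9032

Lower: z₀ + z₁ = -0.406 + (-1.645) = -2.051; 1 − a(z₀+z₁) = 1 − (-0.023)(-2.051) = 0.9528; argument = -0.406 + (-2.051)/0.9528 = -2.5585 → -2.56.
α₁ = Φ(-2.56) = 0.0052; rank = round(400 × 0.0052) = 2; θ*₍2₎ = 3.047.
Upper: z₀ + z₂ = 1.239; 1 − a(z₀+z₂) = 1.0285; argument = 0.7987 → 0.80; α₂ = 0.7881; rank = 315; θ*₍315₎ = 3.625.

(3.047, 3.625)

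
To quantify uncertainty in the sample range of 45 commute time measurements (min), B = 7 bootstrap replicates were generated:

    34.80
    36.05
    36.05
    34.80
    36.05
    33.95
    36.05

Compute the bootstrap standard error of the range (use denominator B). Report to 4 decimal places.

SE* = 0.8029

Bootstrap SE is the standard deviation of the 7 replicate ranges.
Mean of replicates: (34.80 + 36.05 + 36.05 + 34.80 + 36.05 + 33.95 + 36.05) / 7 = 247.75000 / 7 = 35.39286
Sum of squared deviations: (−0.59286)² + (+0.65714)² + (+0.65714)² + (−0.59286)² + (+0.65714)² + (−1.44286)² + (+0.65714)² = 4.51214
Variance = 4.51214 / 7 = 0.64459
SE* = √0.64459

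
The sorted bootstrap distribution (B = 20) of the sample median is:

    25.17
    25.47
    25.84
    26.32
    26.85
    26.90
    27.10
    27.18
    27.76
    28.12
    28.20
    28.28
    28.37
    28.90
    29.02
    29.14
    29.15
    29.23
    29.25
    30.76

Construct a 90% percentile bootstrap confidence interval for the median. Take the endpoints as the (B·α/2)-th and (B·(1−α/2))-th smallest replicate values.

(25.17, 29.25)

α = 0.10; lower rank = 20 × 0.050 = 1; upper rank = 20 × 0.950 = 19.
The 1st smallest replicate is 25.17; the 19th is 29.25.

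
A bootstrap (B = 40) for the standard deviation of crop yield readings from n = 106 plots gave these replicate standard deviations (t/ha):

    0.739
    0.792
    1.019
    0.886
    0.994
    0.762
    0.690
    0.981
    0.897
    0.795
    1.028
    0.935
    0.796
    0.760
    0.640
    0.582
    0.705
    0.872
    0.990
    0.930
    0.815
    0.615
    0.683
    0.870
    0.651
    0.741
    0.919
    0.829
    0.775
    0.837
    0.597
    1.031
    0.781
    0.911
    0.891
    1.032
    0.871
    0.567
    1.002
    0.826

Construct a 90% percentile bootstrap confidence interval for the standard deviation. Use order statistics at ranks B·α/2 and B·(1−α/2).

(0.582, 1.028)

Sorted replicates: 0.567, 0.582, 0.597, 0.615, 0.640, 0.651, 0.683, 0.690, 0.705, 0.739, 0.741, 0.760, 0.762, 0.775, 0.781, 0.792, 0.795, 0.796, 0.815, 0.826, 0.829, 0.837, 0.870, 0.871, 0.872, 0.886, 0.891, 0.897, 0.911, 0.919, 0.930, 0.935, 0.981, 0.990, 0.994, 1.002, 1.019, 1.028, 1.031, 1.032
α = 0.10; lower rank = 40 × 0.050 = 2; upper rank = 40 × 0.950 = 38.
The 2nd smallest replicate is 0.582; the 38th is 1.028.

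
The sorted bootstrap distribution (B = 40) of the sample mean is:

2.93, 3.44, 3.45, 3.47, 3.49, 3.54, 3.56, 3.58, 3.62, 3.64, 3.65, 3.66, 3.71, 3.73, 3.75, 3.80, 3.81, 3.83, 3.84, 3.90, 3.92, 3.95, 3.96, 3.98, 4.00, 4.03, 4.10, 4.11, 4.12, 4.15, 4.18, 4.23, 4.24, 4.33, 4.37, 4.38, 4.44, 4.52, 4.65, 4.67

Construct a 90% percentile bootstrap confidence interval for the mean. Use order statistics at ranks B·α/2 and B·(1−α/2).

(3.44, 4.52)

α = 0.10; lower rank = 40 × 0.050 = 2; upper rank = 40 × 0.950 = 38.
The 2nd smallest replicate is 3.44; the 38th is 4.52.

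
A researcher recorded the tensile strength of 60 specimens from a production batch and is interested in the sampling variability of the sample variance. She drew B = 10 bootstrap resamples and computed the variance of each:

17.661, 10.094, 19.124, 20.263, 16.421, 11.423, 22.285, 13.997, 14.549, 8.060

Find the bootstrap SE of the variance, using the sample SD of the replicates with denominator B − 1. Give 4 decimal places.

Bootstrap SE is the standard deviation of the 10 replicate variances.
Mean of replicates: (17.661 + 10.094 + 19.124 + 20.263 + 16.421 + 11.423 + 22.285 + 13.997 + 14.549 + 8.060) / 10 = 153.87700 / 10 = 15.38770
Sum of squared deviations: (+2.27330)² + (−5.29370)² + (+3.73630)² + (+4.87530)² + (+1.03330)² + (−3.96470)² + (+6.89730)² + (−1.39070)² + (−0.83870)² + (−7.32770)² = 191.61159
Variance = 191.61159 / 9 = 21.29018
SE* = √21.29018

SE* = 4.6141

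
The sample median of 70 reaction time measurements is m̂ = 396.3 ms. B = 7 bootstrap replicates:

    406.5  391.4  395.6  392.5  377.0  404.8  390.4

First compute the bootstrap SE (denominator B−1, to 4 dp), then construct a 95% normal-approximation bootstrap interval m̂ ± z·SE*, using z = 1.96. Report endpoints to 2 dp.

(376.92, 415.68)

Mean of replicates = 394.0286; sum of squared deviations = 586.4143; SE* = √(586.4143/6) = 9.8861
Margin = 1.96 × 9.8861 = 19.377
Interval: 396.3 ± 19.377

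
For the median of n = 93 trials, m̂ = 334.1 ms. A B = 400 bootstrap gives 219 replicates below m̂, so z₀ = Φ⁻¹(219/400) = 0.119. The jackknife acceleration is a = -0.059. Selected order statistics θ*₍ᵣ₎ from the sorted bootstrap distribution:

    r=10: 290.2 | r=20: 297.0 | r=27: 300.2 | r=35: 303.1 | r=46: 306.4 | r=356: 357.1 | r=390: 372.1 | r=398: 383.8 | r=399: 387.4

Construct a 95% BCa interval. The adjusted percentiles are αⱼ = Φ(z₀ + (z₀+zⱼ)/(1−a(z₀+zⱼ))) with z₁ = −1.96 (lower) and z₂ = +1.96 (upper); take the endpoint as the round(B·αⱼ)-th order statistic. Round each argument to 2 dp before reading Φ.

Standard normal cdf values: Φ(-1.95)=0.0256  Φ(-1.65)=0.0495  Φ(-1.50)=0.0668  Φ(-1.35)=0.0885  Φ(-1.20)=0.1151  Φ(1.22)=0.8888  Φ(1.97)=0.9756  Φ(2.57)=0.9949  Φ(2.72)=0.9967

(290.2, 372.1)

Lower: z₀ + z₁ = 0.119 + (-1.960) = -1.841; 1 − a(z₀+z₁) = 1 − (-0.059)(-1.841) = 0.8914; argument = 0.119 + (-1.841)/0.8914 = -1.9463 → -1.95.
α₁ = Φ(-1.95) = 0.0256; rank = round(400 × 0.0256) = 10; θ*₍10₎ = 290.2.
Upper: z₀ + z₂ = 2.079; 1 − a(z₀+z₂) = 1.1227; argument = 1.9709 → 1.97; α₂ = 0.9756; rank = 390; θ*₍390₎ = 372.1.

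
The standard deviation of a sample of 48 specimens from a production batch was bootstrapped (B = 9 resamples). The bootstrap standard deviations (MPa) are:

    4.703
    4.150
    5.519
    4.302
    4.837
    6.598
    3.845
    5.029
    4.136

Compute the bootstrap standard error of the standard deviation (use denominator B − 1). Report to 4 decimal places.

Bootstrap SE is the standard deviation of the 9 replicate standard deviations.
Mean of replicates: (4.703 + 4.150 + 5.519 + 4.302 + 4.837 + 6.598 + 3.845 + 5.029 + 4.136) / 9 = 43.11900 / 9 = 4.79100
Sum of squared deviations: (−0.08800)² + (−0.64100)² + (+0.72800)² + (−0.48900)² + (+0.04600)² + (+1.80700)² + (−0.94600)² + (+0.23800)² + (−0.65500)² = 5.83568
Variance = 5.83568 / 8 = 0.72946
SE* = √0.72946

SE* = 0.8541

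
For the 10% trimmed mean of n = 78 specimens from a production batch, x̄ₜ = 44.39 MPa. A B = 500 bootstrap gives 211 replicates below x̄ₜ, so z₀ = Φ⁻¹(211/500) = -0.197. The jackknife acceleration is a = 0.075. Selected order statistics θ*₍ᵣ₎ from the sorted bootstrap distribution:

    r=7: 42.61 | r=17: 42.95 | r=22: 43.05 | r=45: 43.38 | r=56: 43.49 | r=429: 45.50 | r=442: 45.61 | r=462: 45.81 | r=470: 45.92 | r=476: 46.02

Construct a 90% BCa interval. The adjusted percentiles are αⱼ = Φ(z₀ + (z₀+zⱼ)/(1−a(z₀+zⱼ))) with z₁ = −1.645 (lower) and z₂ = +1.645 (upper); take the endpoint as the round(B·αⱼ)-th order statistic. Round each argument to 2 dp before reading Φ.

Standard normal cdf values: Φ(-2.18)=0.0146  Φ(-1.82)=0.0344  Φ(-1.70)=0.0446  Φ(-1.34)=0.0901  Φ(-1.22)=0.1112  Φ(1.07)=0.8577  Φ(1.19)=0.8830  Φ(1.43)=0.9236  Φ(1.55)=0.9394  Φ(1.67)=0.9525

Lower: z₀ + z₁ = -0.197 + (-1.645) = -1.842; 1 − a(z₀+z₁) = 1 − (0.075)(-1.842) = 1.1381; argument = -0.197 + (-1.842)/1.1381 = -1.8154 → -1.82.
α₁ = Φ(-1.82) = 0.0344; rank = round(500 × 0.0344) = 17; θ*₍17₎ = 42.95.
Upper: z₀ + z₂ = 1.448; 1 − a(z₀+z₂) = 0.8914; argument = 1.4274 → 1.43; α₂ = 0.9236; rank = 462; θ*₍462₎ = 45.81.

(42.95, 45.81)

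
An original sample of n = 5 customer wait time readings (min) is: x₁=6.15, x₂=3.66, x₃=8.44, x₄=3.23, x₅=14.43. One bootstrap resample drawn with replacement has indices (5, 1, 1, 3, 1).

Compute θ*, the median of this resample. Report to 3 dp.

Resample values: 14.43, 6.15, 6.15, 8.44, 6.15.
Sorted: 6.15, 6.15, 6.15, 8.44, 14.43
Median = middle value = 6.150

θ* = 6.150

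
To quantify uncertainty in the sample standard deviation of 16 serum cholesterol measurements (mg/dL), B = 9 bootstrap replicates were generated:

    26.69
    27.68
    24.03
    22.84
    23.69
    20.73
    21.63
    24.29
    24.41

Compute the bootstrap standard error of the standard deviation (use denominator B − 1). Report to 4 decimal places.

SE* = 2.2018

Bootstrap SE is the standard deviation of the 9 replicate standard deviations.
Mean of replicates: (26.69 + 27.68 + 24.03 + 22.84 + 23.69 + 20.73 + 21.63 + 24.29 + 24.41) / 9 = 215.99000 / 9 = 23.99889
Sum of squared deviations: (+2.69111)² + (+3.68111)² + (+0.03111)² + (−1.15889)² + (−0.30889)² + (−3.26889)² + (−2.36889)² + (+0.29111)² + (+0.41111)² = 38.78309
Variance = 38.78309 / 8 = 4.84789
SE* = √4.84789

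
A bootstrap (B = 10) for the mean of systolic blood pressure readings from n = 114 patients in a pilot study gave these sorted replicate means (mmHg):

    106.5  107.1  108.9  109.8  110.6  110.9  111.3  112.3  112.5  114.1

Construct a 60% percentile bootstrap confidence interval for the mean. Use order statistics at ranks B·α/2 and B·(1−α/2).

(107.1, 112.3)

α = 0.40; lower rank = 10 × 0.200 = 2; upper rank = 10 × 0.800 = 8.
The 2nd smallest replicate is 107.1; the 8th is 112.3.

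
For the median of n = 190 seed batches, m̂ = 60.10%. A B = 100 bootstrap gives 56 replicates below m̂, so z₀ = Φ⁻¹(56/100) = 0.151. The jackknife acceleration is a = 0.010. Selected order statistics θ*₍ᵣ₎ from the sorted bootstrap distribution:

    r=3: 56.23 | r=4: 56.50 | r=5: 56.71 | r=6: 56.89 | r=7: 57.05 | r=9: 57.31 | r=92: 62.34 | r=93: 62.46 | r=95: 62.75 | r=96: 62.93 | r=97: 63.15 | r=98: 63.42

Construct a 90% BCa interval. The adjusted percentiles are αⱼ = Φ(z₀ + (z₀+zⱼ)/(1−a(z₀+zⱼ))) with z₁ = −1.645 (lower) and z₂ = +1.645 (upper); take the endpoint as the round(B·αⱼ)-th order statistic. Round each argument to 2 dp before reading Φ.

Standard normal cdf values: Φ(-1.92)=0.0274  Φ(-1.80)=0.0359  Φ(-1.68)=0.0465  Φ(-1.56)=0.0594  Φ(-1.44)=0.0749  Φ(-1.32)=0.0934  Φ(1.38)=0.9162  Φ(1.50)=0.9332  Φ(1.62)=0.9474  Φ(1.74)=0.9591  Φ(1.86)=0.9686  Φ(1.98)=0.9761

Lower: z₀ + z₁ = 0.151 + (-1.645) = -1.494; 1 − a(z₀+z₁) = 1 − (0.010)(-1.494) = 1.0149; argument = 0.151 + (-1.494)/1.0149 = -1.3210 → -1.32.
α₁ = Φ(-1.32) = 0.0934; rank = round(100 × 0.0934) = 9; θ*₍9₎ = 57.31.
Upper: z₀ + z₂ = 1.796; 1 − a(z₀+z₂) = 0.9820; argument = 1.9798 → 1.98; α₂ = 0.9761; rank = 98; θ*₍98₎ = 63.42.

(57.31, 63.42)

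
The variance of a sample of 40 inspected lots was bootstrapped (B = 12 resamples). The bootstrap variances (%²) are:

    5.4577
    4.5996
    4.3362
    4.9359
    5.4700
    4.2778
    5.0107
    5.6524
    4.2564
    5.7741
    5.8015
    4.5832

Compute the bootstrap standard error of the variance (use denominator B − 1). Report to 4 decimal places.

SE* = 0.5992

Bootstrap SE is the standard deviation of the 12 replicate variances.
Mean of replicates: (5.4577 + 4.5996 + 4.3362 + 4.9359 + 5.4700 + 4.2778 + 5.0107 + 5.6524 + 4.2564 + 5.7741 + 5.8015 + 4.5832) / 12 = 60.15550 / 12 = 5.01296
Sum of squared deviations: (+0.44474)² + (−0.41336)² + (−0.67676)² + (−0.07706)² + (+0.45704)² + (−0.73516)² + (−0.00226)² + (+0.63944)² + (−0.75656)² + (+0.76114)² + (+0.78854)² + (−0.42976)² = 3.94904
Variance = 3.94904 / 11 = 0.35900
SE* = √0.35900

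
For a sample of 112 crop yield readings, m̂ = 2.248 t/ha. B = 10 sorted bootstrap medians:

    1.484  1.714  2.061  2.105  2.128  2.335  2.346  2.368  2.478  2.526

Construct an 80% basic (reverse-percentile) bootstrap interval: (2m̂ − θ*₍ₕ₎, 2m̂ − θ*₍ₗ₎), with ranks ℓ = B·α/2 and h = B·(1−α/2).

(2.018, 3.012)

Percentile endpoints at ranks 1 and 9: θ*₍1₎ = 1.484, θ*₍9₎ = 2.478.
Basic interval reflects these around m̂:
  lower = 2 × 2.248 − 2.478 = 2.018
  upper = 2 × 2.248 − 1.484 = 3.012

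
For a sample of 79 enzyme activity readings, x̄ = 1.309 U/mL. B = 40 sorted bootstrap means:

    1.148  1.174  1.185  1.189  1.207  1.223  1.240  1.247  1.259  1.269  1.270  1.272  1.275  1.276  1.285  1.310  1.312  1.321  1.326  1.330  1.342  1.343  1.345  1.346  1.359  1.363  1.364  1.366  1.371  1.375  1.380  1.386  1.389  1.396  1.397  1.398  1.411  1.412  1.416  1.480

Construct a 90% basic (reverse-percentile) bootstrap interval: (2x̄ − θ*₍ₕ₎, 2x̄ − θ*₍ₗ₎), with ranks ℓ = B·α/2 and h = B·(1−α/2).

Percentile endpoints at ranks 2 and 38: θ*₍2₎ = 1.174, θ*₍38₎ = 1.412.
Basic interval reflects these around x̄:
  lower = 2 × 1.309 − 1.412 = 1.206
  upper = 2 × 1.309 − 1.174 = 1.444

(1.206, 1.444)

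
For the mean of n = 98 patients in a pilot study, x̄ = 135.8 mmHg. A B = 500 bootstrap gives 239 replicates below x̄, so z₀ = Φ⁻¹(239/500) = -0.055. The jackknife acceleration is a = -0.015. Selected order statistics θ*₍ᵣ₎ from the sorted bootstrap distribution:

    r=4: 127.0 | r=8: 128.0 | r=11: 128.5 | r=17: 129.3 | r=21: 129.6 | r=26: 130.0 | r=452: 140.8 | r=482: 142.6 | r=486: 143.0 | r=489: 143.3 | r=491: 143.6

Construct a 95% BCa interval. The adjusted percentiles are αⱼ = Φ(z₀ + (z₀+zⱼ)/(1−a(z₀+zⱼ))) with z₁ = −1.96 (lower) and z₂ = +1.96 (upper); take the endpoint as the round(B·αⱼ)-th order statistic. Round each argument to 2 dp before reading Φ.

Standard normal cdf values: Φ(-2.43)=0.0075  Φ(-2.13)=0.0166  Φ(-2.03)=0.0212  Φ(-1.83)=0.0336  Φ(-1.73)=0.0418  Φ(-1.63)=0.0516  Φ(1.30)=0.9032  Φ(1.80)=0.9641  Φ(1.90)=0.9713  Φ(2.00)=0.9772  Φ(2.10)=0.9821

Lower: z₀ + z₁ = -0.055 + (-1.960) = -2.015; 1 − a(z₀+z₁) = 1 − (-0.015)(-2.015) = 0.9698; argument = -0.055 + (-2.015)/0.9698 = -2.1328 → -2.13.
α₁ = Φ(-2.13) = 0.0166; rank = round(500 × 0.0166) = 8; θ*₍8₎ = 128.0.
Upper: z₀ + z₂ = 1.905; 1 − a(z₀+z₂) = 1.0286; argument = 1.7971 → 1.80; α₂ = 0.9641; rank = 482; θ*₍482₎ = 142.6.

(128.0, 142.6)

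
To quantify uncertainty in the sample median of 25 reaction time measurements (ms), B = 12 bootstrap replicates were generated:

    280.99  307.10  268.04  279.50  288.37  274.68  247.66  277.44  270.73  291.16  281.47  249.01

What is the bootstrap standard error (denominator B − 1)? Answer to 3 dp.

Bootstrap SE is the standard deviation of the 12 replicate medians.
Mean of replicates: (280.99 + 307.10 + 268.04 + 279.50 + 288.37 + 274.68 + 247.66 + 277.44 + 270.73 + 291.16 + 281.47 + 249.01) / 12 = 3316.1500 / 12 = 276.3458
Sum of squared deviations: (+4.6442)² + (+30.7542)² + (−8.3058)² + (+3.1542)² + (+12.0242)² + (−1.6658)² + (−28.6858)² + (+1.0942)² + (−5.6158)² + (+14.8142)² + (+5.1242)² + (−27.3358)² = 3042.2545
Variance = 3042.2545 / 11 = 276.5686
SE* = √276.5686

SE* = 16.630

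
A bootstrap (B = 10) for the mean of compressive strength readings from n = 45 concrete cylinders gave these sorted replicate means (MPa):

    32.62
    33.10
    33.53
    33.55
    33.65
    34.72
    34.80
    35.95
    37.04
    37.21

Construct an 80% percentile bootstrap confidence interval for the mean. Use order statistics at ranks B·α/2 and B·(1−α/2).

(32.62, 37.04)

α = 0.20; lower rank = 10 × 0.100 = 1; upper rank = 10 × 0.900 = 9.
The 1st smallest replicate is 32.62; the 9th is 37.04.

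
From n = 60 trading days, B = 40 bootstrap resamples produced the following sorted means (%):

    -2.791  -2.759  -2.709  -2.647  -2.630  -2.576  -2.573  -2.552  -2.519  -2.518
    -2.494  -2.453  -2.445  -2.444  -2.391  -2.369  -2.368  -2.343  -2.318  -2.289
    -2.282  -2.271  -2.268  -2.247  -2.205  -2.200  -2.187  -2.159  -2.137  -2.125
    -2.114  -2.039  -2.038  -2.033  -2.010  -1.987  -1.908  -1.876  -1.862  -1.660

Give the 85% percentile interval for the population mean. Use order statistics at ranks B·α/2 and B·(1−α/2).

α = 0.15; lower rank = 40 × 0.075 = 3; upper rank = 40 × 0.925 = 37.
The 3rd smallest replicate is -2.709; the 37th is -1.908.

(-2.709, -1.908)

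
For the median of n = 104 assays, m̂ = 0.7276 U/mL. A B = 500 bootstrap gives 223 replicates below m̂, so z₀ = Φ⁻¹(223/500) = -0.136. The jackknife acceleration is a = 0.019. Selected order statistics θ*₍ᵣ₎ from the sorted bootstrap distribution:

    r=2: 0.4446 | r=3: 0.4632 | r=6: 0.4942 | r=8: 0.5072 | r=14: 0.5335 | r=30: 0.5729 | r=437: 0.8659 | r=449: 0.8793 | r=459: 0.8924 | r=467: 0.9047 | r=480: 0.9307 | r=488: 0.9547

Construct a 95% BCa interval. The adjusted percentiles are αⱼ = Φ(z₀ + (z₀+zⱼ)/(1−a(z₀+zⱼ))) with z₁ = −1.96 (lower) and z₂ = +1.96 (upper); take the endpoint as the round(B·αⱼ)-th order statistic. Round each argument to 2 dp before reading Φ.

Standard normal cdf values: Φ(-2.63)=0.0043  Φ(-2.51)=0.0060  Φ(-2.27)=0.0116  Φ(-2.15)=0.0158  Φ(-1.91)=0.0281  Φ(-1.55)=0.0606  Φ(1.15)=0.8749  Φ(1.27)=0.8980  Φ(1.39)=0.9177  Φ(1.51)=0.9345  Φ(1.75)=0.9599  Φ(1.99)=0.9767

Lower: z₀ + z₁ = -0.136 + (-1.960) = -2.096; 1 − a(z₀+z₁) = 1 − (0.019)(-2.096) = 1.0398; argument = -0.136 + (-2.096)/1.0398 = -2.1517 → -2.15.
α₁ = Φ(-2.15) = 0.0158; rank = round(500 × 0.0158) = 8; θ*₍8₎ = 0.5072.
Upper: z₀ + z₂ = 1.824; 1 − a(z₀+z₂) = 0.9653; argument = 1.7535 → 1.75; α₂ = 0.9599; rank = 480; θ*₍480₎ = 0.9307.

(0.5072, 0.9307)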